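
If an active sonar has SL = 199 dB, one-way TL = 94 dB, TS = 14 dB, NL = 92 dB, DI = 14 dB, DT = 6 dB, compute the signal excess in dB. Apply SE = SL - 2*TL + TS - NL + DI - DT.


SE = SL - 2*TL + TS - NL + DI - DT = 199 - 2*94 + (14) - 92 + 14 - 6 = -59

-59 dB


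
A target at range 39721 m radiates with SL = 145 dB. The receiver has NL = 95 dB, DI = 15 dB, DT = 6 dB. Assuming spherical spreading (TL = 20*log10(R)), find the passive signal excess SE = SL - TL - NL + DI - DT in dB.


-32.98 dB


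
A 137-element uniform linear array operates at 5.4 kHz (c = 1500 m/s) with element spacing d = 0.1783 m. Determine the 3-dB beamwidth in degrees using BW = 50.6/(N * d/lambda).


Step 1: lambda = 1500/5400 = 0.27778 m
Step 2: d/lambda = 0.1783/0.27778 = 0.6419
Step 3: BW = 50.6/(N * d/lambda) = 50.6/(137 * 0.6419) = 0.58

0.58 deg


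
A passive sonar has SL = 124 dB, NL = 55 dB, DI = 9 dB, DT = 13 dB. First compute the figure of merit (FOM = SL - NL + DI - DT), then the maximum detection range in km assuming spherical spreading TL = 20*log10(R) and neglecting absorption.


Step 1: FOM = SL - NL + DI - DT = 124 - 55 + 9 - 13 = 65 dB
Step 2: at max range FOM = TL = 20*log10(R), so R = 10^(65/20) = 1778.28 m = 1.78 km

1.78 km


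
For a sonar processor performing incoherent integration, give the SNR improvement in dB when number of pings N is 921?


14.82 dB


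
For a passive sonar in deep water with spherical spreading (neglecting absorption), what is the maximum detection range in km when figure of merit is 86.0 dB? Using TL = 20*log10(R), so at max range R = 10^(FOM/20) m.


19.95 km


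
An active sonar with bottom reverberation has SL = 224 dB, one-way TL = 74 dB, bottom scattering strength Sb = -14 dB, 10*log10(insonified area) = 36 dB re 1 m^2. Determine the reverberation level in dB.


98 dB


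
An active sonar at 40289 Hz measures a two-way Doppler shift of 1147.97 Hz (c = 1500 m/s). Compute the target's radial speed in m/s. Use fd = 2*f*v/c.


From fd = 2*f*v/c, v = c*fd/(2*f) = 1500 * 1147.97 / (2*40289) = 21.37

21.37 m/s


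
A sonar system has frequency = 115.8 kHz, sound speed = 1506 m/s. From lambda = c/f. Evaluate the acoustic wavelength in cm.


lambda = c/f = 1506 / 115800 = 0.013 m = 1.3 cm

1.3 cm


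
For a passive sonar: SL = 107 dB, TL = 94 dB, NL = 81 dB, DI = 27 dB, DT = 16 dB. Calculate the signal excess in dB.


SE = SL - TL - NL + DI - DT = 107 - 94 - 81 + 27 - 16 = -57

-57 dB


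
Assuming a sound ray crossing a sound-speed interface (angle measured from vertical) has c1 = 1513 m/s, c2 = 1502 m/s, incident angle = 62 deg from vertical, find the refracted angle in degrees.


sin(theta2) = (c2/c1)*sin(theta1) = (1502/1513)*sin(62 deg) = 0.87653
theta2 = arcsin(0.87653) = 61.23

61.23 deg


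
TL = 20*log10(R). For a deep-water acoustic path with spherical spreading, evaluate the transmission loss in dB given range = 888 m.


58.97 dB


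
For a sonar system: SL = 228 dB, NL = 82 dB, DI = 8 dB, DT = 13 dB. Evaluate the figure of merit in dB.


FOM = SL - NL + DI - DT = 228 - 82 + 8 - 13 = 141

141 dB


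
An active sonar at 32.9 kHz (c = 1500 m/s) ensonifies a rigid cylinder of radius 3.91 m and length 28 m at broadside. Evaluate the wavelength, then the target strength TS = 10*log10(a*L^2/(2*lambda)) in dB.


Step 1: lambda = c/f = 1500/32900 = 0.04559 m
Step 2: TS = 10*log10(a*L^2/(2*lambda)) = 10*log10(3.91*28^2/(2*0.04559)) = 45.27

45.27 dB


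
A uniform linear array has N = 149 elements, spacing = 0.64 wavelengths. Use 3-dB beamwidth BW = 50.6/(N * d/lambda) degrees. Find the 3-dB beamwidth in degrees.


BW = 50.6 / (149 * 0.64) = 50.6 / 95.36 = 0.53

0.53 deg


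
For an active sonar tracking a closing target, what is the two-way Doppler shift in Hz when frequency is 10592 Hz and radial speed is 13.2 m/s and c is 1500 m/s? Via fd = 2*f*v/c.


fd = 2*f*v/c = 2 * 10592 * 13.2 / 1500 = 186.42

186.42 Hz


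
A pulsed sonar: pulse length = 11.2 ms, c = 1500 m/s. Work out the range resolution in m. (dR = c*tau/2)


dR = c*tau/2 = 1500 * 11.2e-3 / 2 = 8.4

8.4 m


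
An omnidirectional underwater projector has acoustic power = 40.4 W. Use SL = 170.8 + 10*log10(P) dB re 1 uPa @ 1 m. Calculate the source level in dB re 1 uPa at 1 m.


186.86 dB


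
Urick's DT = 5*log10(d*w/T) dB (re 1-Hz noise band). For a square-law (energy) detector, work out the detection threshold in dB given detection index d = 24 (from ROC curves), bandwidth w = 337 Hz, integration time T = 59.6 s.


DT = 5*log10(d*w/T) = 5*log10(24 * 337 / 59.6) = 5*log10(135.7) = 10.66

10.66 dB


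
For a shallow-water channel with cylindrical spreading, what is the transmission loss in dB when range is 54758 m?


TL = 10*log10(54758) = 47.38

47.38 dB


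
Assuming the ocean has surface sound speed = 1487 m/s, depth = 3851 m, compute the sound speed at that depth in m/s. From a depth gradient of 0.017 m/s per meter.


c = 1487 + 0.017 * 3851 = 1552.467

1552.467 m/s


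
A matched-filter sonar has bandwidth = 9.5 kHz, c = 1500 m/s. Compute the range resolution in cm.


dR = c/(2*BW) = 1500 / (2 * 9.5e3) = 0.0789 m = 7.89 cm

7.89 cm


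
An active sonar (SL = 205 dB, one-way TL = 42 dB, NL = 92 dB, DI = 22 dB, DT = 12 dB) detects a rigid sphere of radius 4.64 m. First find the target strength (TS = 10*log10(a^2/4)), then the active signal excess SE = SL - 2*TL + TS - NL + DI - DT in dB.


Step 1: TS = 10*log10(4.64^2/4) = 7.31 dB
Step 2: SE = SL - 2*TL + TS - NL + DI - DT = 205 - 2*42 + (7.31) - 92 + 22 - 12 = 46.31

46.31 dB


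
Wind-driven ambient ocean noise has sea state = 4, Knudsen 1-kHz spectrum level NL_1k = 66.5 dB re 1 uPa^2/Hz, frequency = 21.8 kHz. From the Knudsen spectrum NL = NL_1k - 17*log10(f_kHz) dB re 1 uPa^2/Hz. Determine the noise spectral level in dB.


43.75 dB


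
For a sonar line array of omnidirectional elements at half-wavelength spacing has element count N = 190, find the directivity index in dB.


DI = 10*log10(190) = 22.79

22.79 dB


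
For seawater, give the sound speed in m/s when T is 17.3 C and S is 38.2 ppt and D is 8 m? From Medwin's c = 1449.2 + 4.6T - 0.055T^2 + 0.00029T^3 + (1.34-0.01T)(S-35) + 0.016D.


c = 1449.2 + 4.6*17.3 - 0.055*17.3^2 + 0.00029*17.3^3 + (1.34 - 0.01*17.3)*(38.2 - 35) + 0.016*8 = 1517.68

1517.68 m/s


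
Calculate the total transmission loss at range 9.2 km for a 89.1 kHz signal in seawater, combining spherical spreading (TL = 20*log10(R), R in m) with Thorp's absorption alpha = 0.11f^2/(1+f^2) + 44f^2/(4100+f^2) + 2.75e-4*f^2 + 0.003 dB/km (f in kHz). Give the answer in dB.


Step 1 (Thorp): alpha = 0.11*7938.81/(1+7938.81) + 44*7938.81/(4100+7938.81) + 2.75e-4*7938.81 + 0.003 = 31.3113 dB/km
Step 2: TL_spread = 20*log10(9200) = 79.28 dB
Step 3: TL_abs = alpha*R = 31.3113 * 9.2 = 288.06 dB
Step 4: TL_total = 79.28 + 288.06 = 367.34

367.34 dB


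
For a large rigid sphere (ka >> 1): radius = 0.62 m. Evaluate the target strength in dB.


TS = 10*log10(0.62^2 / 4) = 10*log10(0.0961) = -10.17

-10.17 dB


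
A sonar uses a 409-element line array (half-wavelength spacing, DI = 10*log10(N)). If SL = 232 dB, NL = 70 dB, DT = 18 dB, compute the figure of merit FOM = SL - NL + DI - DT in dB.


170.12 dB


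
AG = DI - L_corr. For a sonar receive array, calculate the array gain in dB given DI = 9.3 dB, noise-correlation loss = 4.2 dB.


AG = DI - L_corr = 9.3 - 4.2 = 5.1

5.1 dB


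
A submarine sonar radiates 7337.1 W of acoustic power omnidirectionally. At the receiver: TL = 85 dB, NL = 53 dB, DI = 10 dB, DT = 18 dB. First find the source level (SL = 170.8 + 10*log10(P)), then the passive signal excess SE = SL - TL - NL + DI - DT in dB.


Step 1: SL = 170.8 + 10*log10(7337.1) = 209.46 dB
Step 2: SE = SL - TL - NL + DI - DT = 209.46 - 85 - 53 + 10 - 18 = 63.46

63.46 dB


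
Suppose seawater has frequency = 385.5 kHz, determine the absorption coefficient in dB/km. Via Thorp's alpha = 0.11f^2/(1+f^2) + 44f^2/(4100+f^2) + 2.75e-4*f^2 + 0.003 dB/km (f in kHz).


83.799 dB/km


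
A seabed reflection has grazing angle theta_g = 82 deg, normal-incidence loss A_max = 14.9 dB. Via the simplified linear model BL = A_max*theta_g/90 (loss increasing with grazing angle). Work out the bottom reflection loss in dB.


13.58 dB


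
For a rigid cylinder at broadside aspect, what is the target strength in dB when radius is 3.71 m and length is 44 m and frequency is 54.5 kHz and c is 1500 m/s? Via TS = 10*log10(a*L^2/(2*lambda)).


lambda = 1500/54500 = 0.02752 m
TS = 10*log10(3.71*44^2/(2*0.02752)) = 51.16

51.16 dB


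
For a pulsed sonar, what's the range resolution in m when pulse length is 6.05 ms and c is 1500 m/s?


4.5375 m


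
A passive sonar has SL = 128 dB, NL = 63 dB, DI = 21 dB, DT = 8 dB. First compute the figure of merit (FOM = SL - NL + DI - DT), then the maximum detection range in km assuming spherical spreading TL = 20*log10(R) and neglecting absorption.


Step 1: FOM = SL - NL + DI - DT = 128 - 63 + 21 - 8 = 78 dB
Step 2: at max range FOM = TL = 20*log10(R), so R = 10^(78/20) = 7943.28 m = 7.94 km

7.94 km


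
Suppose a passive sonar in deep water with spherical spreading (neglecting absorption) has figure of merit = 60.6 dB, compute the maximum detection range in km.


1.07 km


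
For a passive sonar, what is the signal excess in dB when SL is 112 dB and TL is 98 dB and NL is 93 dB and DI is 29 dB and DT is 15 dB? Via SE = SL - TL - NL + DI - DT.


SE = SL - TL - NL + DI - DT = 112 - 98 - 93 + 29 - 15 = -65

-65 dB


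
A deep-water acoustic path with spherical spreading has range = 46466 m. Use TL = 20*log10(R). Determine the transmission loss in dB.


TL = 20*log10(46466) = 93.34

93.34 dB


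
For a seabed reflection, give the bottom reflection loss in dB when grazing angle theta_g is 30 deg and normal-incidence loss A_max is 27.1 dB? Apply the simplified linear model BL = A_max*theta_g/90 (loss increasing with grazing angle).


BL = A_max * theta_g / 90 = 27.1 * 30 / 90 = 9.03

9.03 dB


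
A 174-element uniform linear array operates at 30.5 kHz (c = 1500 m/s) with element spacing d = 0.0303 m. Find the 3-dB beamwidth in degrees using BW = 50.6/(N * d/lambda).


Step 1: lambda = 1500/30500 = 0.04918 m
Step 2: d/lambda = 0.0303/0.04918 = 0.6161
Step 3: BW = 50.6/(N * d/lambda) = 50.6/(174 * 0.6161) = 0.47

0.47 deg


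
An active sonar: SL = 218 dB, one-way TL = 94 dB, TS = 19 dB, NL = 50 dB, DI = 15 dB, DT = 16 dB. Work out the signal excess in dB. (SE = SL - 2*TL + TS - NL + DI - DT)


-2 dB


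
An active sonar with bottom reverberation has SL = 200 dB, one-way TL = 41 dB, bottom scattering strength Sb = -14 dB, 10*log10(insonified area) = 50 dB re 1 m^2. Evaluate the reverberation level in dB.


RL = SL - 2*TL + Sb + 10*log10(A) = 200 - 2*41 + (-14) + 50 = 154

154 dB


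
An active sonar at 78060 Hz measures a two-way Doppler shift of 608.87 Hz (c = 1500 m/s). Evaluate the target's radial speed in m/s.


From fd = 2*f*v/c, v = c*fd/(2*f) = 1500 * 608.87 / (2*78060) = 5.85

5.85 m/s


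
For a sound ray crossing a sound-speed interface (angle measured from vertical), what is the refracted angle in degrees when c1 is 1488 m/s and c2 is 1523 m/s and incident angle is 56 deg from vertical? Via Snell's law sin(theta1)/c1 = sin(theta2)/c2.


sin(theta2) = (c2/c1)*sin(theta1) = (1523/1488)*sin(56 deg) = 0.84854
theta2 = arcsin(0.84854) = 58.05

58.05 deg


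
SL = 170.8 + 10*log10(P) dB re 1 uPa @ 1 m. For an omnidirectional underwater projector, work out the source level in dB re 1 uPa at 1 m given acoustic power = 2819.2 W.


SL = 170.8 + 10*log10(2819.2) = 170.8 + 34.5 = 205.3

205.3 dB


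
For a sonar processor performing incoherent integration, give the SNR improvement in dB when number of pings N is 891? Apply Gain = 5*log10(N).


14.75 dB


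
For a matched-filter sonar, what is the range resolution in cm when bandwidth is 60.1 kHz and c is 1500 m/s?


1.25 cm


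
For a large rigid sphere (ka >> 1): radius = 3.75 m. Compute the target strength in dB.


TS = 10*log10(3.75^2 / 4) = 10*log10(3.515625) = 5.46

5.46 dB


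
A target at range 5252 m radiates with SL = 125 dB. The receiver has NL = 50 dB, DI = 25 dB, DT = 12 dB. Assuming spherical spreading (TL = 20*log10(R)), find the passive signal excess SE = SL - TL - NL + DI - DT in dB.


Step 1: TL = 20*log10(5252) = 74.41 dB
Step 2: SE = 125 - 74.41 - 50 + 25 - 12 = 13.59

13.59 dB


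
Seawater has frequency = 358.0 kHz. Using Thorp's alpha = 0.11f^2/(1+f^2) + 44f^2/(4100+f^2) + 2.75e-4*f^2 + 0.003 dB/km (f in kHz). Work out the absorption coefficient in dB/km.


f^2 = 128164.0
alpha = 0.11*128164.0/(1+128164.0) + 44*128164.0/(4100+128164.0) + 2.75e-4*128164.0 + 0.003 = 77.994

77.994 dB/km


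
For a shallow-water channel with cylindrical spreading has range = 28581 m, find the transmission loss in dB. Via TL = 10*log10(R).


TL = 10*log10(28581) = 44.56

44.56 dB


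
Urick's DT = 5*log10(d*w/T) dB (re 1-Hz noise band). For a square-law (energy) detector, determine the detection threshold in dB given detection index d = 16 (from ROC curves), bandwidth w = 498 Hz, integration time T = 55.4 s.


DT = 5*log10(d*w/T) = 5*log10(16 * 498 / 55.4) = 5*log10(143.83) = 10.79

10.79 dB


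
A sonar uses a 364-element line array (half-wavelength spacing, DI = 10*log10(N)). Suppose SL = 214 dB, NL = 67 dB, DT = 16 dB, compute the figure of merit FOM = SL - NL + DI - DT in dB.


Step 1: DI = 10*log10(364) = 25.61 dB
Step 2: FOM = SL - NL + DI - DT = 214 - 67 + 25.61 - 16 = 156.61

156.61 dB


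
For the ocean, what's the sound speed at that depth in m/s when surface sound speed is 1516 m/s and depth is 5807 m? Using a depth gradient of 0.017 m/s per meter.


c = 1516 + 0.017 * 5807 = 1614.719

1614.719 m/s


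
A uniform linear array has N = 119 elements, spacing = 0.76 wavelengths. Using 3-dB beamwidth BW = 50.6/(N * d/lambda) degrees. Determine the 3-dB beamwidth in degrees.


BW = 50.6 / (119 * 0.76) = 50.6 / 90.44 = 0.56

0.56 deg


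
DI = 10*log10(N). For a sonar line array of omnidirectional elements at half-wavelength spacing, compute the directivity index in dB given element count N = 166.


22.2 dB


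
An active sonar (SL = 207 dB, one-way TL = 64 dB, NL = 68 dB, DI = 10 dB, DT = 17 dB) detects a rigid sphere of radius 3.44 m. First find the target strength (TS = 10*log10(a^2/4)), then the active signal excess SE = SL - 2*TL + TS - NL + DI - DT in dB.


Step 1: TS = 10*log10(3.44^2/4) = 4.71 dB
Step 2: SE = SL - 2*TL + TS - NL + DI - DT = 207 - 2*64 + (4.71) - 68 + 10 - 17 = 8.71

8.71 dB


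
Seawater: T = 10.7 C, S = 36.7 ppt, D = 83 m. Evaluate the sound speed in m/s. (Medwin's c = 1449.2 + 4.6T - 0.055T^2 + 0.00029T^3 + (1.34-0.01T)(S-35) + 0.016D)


c = 1449.2 + 4.6*10.7 - 0.055*10.7^2 + 0.00029*10.7^3 + (1.34 - 0.01*10.7)*(36.7 - 35) + 0.016*83 = 1495.9

1495.9 m/s


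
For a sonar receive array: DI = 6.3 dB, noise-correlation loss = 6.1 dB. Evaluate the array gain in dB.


AG = DI - L_corr = 6.3 - 6.1 = 0.2

0.2 dB


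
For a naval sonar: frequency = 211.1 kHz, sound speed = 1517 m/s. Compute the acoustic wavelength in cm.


0.72 cm


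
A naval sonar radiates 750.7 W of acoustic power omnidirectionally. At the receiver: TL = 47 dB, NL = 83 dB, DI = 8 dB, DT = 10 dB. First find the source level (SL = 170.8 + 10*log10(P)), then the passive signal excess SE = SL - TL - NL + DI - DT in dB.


Step 1: SL = 170.8 + 10*log10(750.7) = 199.55 dB
Step 2: SE = SL - TL - NL + DI - DT = 199.55 - 47 - 83 + 8 - 10 = 67.55

67.55 dB


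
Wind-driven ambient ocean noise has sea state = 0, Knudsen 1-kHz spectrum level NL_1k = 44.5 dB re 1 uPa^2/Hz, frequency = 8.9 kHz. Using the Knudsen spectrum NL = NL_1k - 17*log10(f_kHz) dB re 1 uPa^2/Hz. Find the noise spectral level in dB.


NL = NL_1k - 17*log10(f_kHz) = 44.5 - 17*log10(8.9) = 44.5 - (16.14) = 28.36

28.36 dB


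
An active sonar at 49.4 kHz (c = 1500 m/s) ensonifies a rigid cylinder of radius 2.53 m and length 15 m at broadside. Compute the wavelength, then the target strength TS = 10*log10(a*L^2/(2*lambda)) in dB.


Step 1: lambda = c/f = 1500/49400 = 0.03036 m
Step 2: TS = 10*log10(a*L^2/(2*lambda)) = 10*log10(2.53*15^2/(2*0.03036)) = 39.72

39.72 dB


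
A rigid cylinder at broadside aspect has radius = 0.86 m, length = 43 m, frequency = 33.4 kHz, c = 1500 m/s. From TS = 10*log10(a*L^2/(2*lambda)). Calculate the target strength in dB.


42.48 dB


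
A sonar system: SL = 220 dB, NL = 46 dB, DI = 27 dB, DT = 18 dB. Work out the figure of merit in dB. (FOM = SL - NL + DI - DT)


183 dB


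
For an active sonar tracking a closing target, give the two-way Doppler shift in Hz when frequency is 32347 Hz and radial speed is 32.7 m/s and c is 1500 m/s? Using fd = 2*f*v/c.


1410.33 Hz


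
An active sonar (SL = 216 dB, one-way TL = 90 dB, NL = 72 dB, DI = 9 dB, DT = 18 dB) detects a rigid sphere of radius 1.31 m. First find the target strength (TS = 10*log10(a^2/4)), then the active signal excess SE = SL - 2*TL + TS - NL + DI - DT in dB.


Step 1: TS = 10*log10(1.31^2/4) = -3.68 dB
Step 2: SE = SL - 2*TL + TS - NL + DI - DT = 216 - 2*90 + (-3.68) - 72 + 9 - 18 = -48.68

-48.68 dB


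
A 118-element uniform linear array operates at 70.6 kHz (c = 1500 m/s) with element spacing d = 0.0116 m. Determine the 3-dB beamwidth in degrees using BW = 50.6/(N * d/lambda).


0.79 deg


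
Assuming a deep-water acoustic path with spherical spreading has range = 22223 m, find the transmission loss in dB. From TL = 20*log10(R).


86.94 dB


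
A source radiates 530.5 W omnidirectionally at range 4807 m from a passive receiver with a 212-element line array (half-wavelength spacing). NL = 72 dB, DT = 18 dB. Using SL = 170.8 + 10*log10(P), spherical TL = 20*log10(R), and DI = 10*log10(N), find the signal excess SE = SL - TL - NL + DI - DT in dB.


Step 1: SL = 170.8 + 10*log10(530.5) = 198.05 dB
Step 2: TL = 20*log10(4807) = 73.64 dB
Step 3: DI = 10*log10(212) = 23.26 dB
Step 4: SE = SL - TL - NL + DI - DT = 198.05 - 73.64 - 72 + 23.26 - 18 = 57.67

57.67 dB


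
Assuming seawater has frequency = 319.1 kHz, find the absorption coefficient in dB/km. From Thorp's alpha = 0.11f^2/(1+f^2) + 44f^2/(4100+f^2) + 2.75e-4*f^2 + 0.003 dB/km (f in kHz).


f^2 = 101824.81
alpha = 0.11*101824.81/(1+101824.81) + 44*101824.81/(4100+101824.81) + 2.75e-4*101824.81 + 0.003 = 70.412

70.412 dB/km


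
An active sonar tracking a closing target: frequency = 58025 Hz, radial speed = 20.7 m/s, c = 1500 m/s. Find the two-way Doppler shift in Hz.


1601.49 Hz


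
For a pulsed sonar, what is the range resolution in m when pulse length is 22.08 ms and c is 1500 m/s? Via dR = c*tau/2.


16.56 m


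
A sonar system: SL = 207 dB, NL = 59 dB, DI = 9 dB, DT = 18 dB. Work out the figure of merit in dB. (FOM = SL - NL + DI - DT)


FOM = SL - NL + DI - DT = 207 - 59 + 9 - 18 = 139

139 dB


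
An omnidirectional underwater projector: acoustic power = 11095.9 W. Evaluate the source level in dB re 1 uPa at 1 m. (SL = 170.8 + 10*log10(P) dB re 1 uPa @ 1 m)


SL = 170.8 + 10*log10(11095.9) = 170.8 + 40.45 = 211.25

211.25 dB


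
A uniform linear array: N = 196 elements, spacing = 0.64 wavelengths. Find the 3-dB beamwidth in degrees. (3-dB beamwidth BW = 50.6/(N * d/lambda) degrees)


BW = 50.6 / (196 * 0.64) = 50.6 / 125.44 = 0.4

0.4 deg


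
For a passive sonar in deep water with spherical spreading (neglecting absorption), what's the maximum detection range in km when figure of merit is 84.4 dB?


16.6 km


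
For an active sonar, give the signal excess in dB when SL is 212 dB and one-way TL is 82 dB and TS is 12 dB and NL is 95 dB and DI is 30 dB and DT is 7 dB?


SE = SL - 2*TL + TS - NL + DI - DT = 212 - 2*82 + (12) - 95 + 30 - 7 = -12

-12 dB


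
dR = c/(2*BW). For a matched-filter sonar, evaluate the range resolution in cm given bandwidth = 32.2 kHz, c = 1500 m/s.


dR = c/(2*BW) = 1500 / (2 * 32.2e3) = 0.0233 m = 2.33 cm

2.33 cm


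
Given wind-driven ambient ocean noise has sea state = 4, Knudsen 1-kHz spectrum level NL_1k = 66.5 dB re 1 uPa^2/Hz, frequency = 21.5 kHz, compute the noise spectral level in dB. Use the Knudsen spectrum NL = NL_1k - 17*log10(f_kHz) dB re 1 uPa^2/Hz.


NL = NL_1k - 17*log10(f_kHz) = 66.5 - 17*log10(21.5) = 66.5 - (22.65) = 43.85

43.85 dB


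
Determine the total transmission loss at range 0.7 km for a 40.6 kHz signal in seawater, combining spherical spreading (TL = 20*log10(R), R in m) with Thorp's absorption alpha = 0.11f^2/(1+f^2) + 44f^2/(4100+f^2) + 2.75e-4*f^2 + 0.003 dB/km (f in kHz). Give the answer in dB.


Step 1 (Thorp): alpha = 0.11*1648.36/(1+1648.36) + 44*1648.36/(4100+1648.36) + 2.75e-4*1648.36 + 0.003 = 13.1834 dB/km
Step 2: TL_spread = 20*log10(700) = 56.9 dB
Step 3: TL_abs = alpha*R = 13.1834 * 0.7 = 9.23 dB
Step 4: TL_total = 56.9 + 9.23 = 66.13

66.13 dB


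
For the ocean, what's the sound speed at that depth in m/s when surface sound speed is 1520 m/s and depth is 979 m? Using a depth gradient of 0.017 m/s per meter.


c = 1520 + 0.017 * 979 = 1536.643

1536.643 m/s


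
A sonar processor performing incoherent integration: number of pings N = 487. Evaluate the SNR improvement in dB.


13.44 dB


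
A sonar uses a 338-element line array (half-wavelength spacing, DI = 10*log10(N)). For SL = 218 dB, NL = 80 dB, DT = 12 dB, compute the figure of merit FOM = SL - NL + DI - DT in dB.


Step 1: DI = 10*log10(338) = 25.29 dB
Step 2: FOM = SL - NL + DI - DT = 218 - 80 + 25.29 - 12 = 151.29

151.29 dB


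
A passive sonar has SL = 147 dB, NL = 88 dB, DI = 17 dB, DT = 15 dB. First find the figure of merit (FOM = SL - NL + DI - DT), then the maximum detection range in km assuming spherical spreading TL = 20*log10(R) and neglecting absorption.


Step 1: FOM = SL - NL + DI - DT = 147 - 88 + 17 - 15 = 61 dB
Step 2: at max range FOM = TL = 20*log10(R), so R = 10^(61/20) = 1122.02 m = 1.12 km

1.12 km


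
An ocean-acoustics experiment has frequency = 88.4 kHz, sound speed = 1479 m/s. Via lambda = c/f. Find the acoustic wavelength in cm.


lambda = c/f = 1479 / 88400 = 0.0167 m = 1.67 cm

1.67 cm


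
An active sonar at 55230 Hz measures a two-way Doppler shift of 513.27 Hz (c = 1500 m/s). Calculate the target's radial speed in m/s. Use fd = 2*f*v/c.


From fd = 2*f*v/c, v = c*fd/(2*f) = 1500 * 513.27 / (2*55230) = 6.97

6.97 m/s


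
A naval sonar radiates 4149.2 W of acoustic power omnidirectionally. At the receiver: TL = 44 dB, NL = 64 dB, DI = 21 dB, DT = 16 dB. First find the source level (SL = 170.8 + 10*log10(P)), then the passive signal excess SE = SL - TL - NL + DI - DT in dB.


Step 1: SL = 170.8 + 10*log10(4149.2) = 206.98 dB
Step 2: SE = SL - TL - NL + DI - DT = 206.98 - 44 - 64 + 21 - 16 = 103.98

103.98 dB


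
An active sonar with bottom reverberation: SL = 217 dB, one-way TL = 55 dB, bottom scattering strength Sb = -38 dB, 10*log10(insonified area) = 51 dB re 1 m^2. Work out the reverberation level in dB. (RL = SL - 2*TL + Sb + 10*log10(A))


RL = SL - 2*TL + Sb + 10*log10(A) = 217 - 2*55 + (-38) + 51 = 120

120 dB


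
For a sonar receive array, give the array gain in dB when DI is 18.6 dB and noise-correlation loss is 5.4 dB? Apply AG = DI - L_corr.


13.2 dB


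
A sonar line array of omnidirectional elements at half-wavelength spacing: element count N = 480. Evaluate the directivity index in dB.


26.81 dB


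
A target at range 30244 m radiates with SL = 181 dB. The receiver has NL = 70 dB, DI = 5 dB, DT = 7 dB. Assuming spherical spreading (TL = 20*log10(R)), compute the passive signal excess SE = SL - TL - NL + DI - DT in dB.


Step 1: TL = 20*log10(30244) = 89.61 dB
Step 2: SE = 181 - 89.61 - 70 + 5 - 7 = 19.39

19.39 dB


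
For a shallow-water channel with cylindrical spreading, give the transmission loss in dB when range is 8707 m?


TL = 10*log10(8707) = 39.4

39.4 dB


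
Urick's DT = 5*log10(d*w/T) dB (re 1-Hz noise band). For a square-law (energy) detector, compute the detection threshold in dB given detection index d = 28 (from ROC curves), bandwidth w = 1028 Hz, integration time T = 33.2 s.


DT = 5*log10(d*w/T) = 5*log10(28 * 1028 / 33.2) = 5*log10(866.99) = 14.69

14.69 dB


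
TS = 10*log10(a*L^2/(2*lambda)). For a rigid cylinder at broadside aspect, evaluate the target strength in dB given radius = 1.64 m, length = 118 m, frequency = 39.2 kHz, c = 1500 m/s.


lambda = 1500/39200 = 0.03827 m
TS = 10*log10(1.64*118^2/(2*0.03827)) = 54.75

54.75 dB


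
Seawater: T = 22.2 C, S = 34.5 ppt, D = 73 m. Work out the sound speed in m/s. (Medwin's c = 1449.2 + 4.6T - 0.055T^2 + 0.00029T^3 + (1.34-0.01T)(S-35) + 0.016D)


c = 1449.2 + 4.6*22.2 - 0.055*22.2^2 + 0.00029*22.2^3 + (1.34 - 0.01*22.2)*(34.5 - 35) + 0.016*73 = 1528.0

1528.0 m/s


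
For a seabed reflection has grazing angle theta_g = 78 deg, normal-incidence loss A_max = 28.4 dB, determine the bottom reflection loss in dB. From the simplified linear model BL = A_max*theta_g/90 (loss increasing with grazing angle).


24.61 dB


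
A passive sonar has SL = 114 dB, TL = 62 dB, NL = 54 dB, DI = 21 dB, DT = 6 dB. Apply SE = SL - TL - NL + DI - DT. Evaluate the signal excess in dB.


SE = SL - TL - NL + DI - DT = 114 - 62 - 54 + 21 - 6 = 13

13 dB


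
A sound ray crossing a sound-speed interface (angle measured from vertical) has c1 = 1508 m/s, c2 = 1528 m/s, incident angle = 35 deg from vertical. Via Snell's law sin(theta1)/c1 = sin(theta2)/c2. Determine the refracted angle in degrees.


sin(theta2) = (c2/c1)*sin(theta1) = (1528/1508)*sin(35 deg) = 0.58118
theta2 = arcsin(0.58118) = 35.53

35.53 deg


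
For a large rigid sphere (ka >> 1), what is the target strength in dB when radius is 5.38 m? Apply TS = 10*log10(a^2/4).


TS = 10*log10(5.38^2 / 4) = 10*log10(7.2361) = 8.6

8.6 dB


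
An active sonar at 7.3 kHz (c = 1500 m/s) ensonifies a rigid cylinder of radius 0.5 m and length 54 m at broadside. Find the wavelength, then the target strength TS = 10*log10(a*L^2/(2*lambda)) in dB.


Step 1: lambda = c/f = 1500/7300 = 0.20548 m
Step 2: TS = 10*log10(a*L^2/(2*lambda)) = 10*log10(0.5*54^2/(2*0.20548)) = 35.5

35.5 dB


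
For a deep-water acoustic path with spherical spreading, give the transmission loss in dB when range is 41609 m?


92.38 dB


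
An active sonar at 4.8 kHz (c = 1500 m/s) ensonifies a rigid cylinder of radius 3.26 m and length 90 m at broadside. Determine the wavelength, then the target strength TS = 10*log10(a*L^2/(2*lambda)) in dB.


Step 1: lambda = c/f = 1500/4800 = 0.3125 m
Step 2: TS = 10*log10(a*L^2/(2*lambda)) = 10*log10(3.26*90^2/(2*0.3125)) = 46.26

46.26 dB


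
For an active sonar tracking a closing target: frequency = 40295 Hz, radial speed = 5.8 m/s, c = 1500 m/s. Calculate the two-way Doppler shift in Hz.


fd = 2*f*v/c = 2 * 40295 * 5.8 / 1500 = 311.61

311.61 Hz


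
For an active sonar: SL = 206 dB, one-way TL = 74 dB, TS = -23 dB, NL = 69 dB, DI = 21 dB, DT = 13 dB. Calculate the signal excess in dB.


SE = SL - 2*TL + TS - NL + DI - DT = 206 - 2*74 + (-23) - 69 + 21 - 13 = -26

-26 dB


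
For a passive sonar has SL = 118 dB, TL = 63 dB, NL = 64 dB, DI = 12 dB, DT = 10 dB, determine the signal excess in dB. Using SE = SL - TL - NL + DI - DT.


SE = SL - TL - NL + DI - DT = 118 - 63 - 64 + 12 - 10 = -7

-7 dB


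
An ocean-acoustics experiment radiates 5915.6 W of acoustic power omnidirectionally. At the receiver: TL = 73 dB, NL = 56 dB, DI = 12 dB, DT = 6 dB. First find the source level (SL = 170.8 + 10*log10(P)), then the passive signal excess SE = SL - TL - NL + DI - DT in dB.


Step 1: SL = 170.8 + 10*log10(5915.6) = 208.52 dB
Step 2: SE = SL - TL - NL + DI - DT = 208.52 - 73 - 56 + 12 - 6 = 85.52

85.52 dB


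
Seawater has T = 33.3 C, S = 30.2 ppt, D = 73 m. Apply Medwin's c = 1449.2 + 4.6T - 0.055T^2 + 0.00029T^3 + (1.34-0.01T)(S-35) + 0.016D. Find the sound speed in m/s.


c = 1449.2 + 4.6*33.3 - 0.055*33.3^2 + 0.00029*33.3^3 + (1.34 - 0.01*33.3)*(30.2 - 35) + 0.016*73 = 1548.43

1548.43 m/s


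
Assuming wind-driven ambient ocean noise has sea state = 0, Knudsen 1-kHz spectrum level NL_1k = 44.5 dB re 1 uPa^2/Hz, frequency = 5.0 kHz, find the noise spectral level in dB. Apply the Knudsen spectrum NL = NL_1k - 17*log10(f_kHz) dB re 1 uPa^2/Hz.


NL = NL_1k - 17*log10(f_kHz) = 44.5 - 17*log10(5.0) = 44.5 - (11.88) = 32.62

32.62 dB


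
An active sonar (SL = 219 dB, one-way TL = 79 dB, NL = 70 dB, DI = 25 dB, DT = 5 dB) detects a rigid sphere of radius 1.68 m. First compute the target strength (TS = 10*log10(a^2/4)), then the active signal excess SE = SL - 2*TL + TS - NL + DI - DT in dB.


Step 1: TS = 10*log10(1.68^2/4) = -1.51 dB
Step 2: SE = SL - 2*TL + TS - NL + DI - DT = 219 - 2*79 + (-1.51) - 70 + 25 - 5 = 9.49

9.49 dB


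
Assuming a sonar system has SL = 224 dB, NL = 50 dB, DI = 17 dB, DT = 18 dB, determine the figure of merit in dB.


FOM = SL - NL + DI - DT = 224 - 50 + 17 - 18 = 173

173 dB


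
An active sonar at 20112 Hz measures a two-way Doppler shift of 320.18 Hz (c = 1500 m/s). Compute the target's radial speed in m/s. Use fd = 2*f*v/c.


From fd = 2*f*v/c, v = c*fd/(2*f) = 1500 * 320.18 / (2*20112) = 11.94

11.94 m/s


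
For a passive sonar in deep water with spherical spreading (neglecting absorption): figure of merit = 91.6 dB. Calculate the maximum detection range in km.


At max range FOM = TL, so 20*log10(R) = 91.6
R = 10^(91.6/20) = 38018.94 m = 38.02 km

38.02 km


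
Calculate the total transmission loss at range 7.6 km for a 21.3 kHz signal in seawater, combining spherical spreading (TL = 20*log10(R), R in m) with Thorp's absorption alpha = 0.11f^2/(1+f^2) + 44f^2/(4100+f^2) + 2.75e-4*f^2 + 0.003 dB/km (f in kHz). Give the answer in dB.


Step 1 (Thorp): alpha = 0.11*453.69/(1+453.69) + 44*453.69/(4100+453.69) + 2.75e-4*453.69 + 0.003 = 4.6213 dB/km
Step 2: TL_spread = 20*log10(7600) = 77.62 dB
Step 3: TL_abs = alpha*R = 4.6213 * 7.6 = 35.12 dB
Step 4: TL_total = 77.62 + 35.12 = 112.74

112.74 dB


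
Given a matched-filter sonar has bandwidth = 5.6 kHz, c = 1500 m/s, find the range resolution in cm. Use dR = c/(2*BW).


dR = c/(2*BW) = 1500 / (2 * 5.6e3) = 0.1339 m = 13.39 cm

13.39 cm


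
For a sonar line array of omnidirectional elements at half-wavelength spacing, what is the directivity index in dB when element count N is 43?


DI = 10*log10(43) = 16.33

16.33 dB


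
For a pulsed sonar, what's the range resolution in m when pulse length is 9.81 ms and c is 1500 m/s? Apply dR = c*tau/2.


dR = c*tau/2 = 1500 * 9.81e-3 / 2 = 7.3575

7.3575 m


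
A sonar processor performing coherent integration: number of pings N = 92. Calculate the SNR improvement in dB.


Gain = 10*log10(92) = 19.64

19.64 dB


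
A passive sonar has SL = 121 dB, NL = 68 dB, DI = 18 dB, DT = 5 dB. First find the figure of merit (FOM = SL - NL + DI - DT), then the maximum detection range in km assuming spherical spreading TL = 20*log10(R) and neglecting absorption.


Step 1: FOM = SL - NL + DI - DT = 121 - 68 + 18 - 5 = 66 dB
Step 2: at max range FOM = TL = 20*log10(R), so R = 10^(66/20) = 1995.26 m = 2.0 km

2.0 km


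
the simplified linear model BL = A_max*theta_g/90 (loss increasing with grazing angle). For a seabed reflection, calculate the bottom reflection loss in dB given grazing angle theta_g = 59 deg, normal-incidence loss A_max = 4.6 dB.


BL = A_max * theta_g / 90 = 4.6 * 59 / 90 = 3.02

3.02 dB


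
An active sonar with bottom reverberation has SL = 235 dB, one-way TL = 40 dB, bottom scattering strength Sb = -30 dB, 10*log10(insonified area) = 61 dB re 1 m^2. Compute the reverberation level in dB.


RL = SL - 2*TL + Sb + 10*log10(A) = 235 - 2*40 + (-30) + 61 = 186

186 dB


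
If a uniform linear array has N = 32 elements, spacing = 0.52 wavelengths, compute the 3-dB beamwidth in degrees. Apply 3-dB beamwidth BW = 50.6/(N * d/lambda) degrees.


BW = 50.6 / (32 * 0.52) = 50.6 / 16.64 = 3.04

3.04 deg


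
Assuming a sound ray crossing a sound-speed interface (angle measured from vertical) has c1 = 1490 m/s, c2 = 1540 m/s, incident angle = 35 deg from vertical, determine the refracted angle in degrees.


36.36 deg


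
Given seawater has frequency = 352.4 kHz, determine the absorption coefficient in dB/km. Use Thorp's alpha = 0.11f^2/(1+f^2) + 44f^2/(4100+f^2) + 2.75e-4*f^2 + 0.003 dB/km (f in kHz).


f^2 = 124185.76
alpha = 0.11*124185.76/(1+124185.76) + 44*124185.76/(4100+124185.76) + 2.75e-4*124185.76 + 0.003 = 76.858

76.858 dB/km


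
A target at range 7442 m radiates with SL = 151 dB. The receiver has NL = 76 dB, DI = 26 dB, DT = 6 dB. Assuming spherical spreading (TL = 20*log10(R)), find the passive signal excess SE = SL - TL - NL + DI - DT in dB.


Step 1: TL = 20*log10(7442) = 77.43 dB
Step 2: SE = 151 - 77.43 - 76 + 26 - 6 = 17.57

17.57 dB


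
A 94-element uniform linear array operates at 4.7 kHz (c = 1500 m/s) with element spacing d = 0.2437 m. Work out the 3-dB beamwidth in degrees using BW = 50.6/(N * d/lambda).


Step 1: lambda = 1500/4700 = 0.31915 m
Step 2: d/lambda = 0.2437/0.31915 = 0.7636
Step 3: BW = 50.6/(N * d/lambda) = 50.6/(94 * 0.7636) = 0.7

0.7 deg


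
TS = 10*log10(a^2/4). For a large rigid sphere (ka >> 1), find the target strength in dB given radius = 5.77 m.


TS = 10*log10(5.77^2 / 4) = 10*log10(8.323225) = 9.2

9.2 dB


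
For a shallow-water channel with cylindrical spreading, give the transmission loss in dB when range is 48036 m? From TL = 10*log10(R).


46.82 dB


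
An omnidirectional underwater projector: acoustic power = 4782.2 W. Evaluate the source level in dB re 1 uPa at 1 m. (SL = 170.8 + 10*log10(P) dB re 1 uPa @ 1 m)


207.6 dB


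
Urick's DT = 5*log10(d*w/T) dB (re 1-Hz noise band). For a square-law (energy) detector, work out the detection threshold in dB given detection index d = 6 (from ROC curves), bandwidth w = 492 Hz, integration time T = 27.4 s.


DT = 5*log10(d*w/T) = 5*log10(6 * 492 / 27.4) = 5*log10(107.74) = 10.16

10.16 dB


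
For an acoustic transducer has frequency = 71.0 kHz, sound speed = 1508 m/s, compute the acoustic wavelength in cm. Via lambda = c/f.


2.12 cm


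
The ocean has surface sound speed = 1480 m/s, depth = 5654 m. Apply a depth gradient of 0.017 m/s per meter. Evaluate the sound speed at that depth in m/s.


1576.118 m/s


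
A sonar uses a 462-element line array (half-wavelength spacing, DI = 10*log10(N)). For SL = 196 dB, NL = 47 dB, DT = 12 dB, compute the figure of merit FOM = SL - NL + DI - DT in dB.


163.65 dB


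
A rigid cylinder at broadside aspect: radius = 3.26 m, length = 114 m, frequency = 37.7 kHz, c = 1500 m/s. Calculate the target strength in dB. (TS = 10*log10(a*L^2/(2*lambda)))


57.26 dB


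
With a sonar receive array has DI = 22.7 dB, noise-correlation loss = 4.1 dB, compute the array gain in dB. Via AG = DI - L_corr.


AG = DI - L_corr = 22.7 - 4.1 = 18.6

18.6 dB


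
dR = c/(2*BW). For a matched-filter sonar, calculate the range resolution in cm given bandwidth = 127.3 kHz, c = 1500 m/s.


dR = c/(2*BW) = 1500 / (2 * 127.3e3) = 0.0059 m = 0.59 cm

0.59 cm


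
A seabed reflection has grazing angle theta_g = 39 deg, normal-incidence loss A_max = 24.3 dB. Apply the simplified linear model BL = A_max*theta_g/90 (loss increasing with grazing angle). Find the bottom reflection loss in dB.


10.53 dB


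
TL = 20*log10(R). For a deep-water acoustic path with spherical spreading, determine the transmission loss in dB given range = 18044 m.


TL = 20*log10(18044) = 85.13

85.13 dB


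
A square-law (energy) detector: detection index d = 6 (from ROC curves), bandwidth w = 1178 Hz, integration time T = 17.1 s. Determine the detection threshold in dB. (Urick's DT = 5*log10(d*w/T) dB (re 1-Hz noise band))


13.08 dB


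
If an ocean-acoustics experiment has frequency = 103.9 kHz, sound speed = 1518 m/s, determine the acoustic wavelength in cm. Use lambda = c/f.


lambda = c/f = 1518 / 103900 = 0.0146 m = 1.46 cm

1.46 cm


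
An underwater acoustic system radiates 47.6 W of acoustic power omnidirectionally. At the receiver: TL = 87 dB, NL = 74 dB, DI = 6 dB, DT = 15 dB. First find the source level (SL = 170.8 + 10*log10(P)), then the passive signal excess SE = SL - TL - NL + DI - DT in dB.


Step 1: SL = 170.8 + 10*log10(47.6) = 187.58 dB
Step 2: SE = SL - TL - NL + DI - DT = 187.58 - 87 - 74 + 6 - 15 = 17.58

17.58 dB


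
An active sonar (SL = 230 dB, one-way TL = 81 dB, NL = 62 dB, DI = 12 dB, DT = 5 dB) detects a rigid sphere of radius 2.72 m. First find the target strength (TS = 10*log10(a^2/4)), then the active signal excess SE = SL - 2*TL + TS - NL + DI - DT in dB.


Step 1: TS = 10*log10(2.72^2/4) = 2.67 dB
Step 2: SE = SL - 2*TL + TS - NL + DI - DT = 230 - 2*81 + (2.67) - 62 + 12 - 5 = 15.67

15.67 dB


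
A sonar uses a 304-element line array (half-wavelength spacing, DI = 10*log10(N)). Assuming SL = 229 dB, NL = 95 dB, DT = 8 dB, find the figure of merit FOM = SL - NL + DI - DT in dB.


150.83 dB


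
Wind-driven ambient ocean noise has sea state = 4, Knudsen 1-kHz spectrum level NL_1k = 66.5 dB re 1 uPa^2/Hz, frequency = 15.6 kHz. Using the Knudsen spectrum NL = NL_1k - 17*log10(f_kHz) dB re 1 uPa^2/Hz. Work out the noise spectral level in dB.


NL = NL_1k - 17*log10(f_kHz) = 66.5 - 17*log10(15.6) = 66.5 - (20.28) = 46.22

46.22 dB


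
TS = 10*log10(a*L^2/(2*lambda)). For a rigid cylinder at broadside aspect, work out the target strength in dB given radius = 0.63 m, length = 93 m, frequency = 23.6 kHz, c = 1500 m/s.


lambda = 1500/23600 = 0.06356 m
TS = 10*log10(0.63*93^2/(2*0.06356)) = 46.32

46.32 dB


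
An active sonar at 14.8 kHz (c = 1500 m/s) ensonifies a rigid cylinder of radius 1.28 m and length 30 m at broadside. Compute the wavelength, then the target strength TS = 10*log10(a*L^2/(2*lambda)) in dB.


Step 1: lambda = c/f = 1500/14800 = 0.10135 m
Step 2: TS = 10*log10(a*L^2/(2*lambda)) = 10*log10(1.28*30^2/(2*0.10135)) = 37.55

37.55 dB


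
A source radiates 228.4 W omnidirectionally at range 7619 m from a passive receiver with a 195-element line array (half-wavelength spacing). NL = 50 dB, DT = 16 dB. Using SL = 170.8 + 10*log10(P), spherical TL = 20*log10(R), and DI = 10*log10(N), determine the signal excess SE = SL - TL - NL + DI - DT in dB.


Step 1: SL = 170.8 + 10*log10(228.4) = 194.39 dB
Step 2: TL = 20*log10(7619) = 77.64 dB
Step 3: DI = 10*log10(195) = 22.9 dB
Step 4: SE = SL - TL - NL + DI - DT = 194.39 - 77.64 - 50 + 22.9 - 16 = 73.65

73.65 dB


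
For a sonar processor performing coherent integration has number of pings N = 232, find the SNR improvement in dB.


23.65 dB


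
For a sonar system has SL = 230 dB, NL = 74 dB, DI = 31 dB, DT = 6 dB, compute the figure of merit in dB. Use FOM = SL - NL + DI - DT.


181 dB


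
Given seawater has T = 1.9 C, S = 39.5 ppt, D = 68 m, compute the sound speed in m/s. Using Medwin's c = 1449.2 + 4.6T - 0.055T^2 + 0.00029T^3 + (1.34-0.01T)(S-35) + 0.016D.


c = 1449.2 + 4.6*1.9 - 0.055*1.9^2 + 0.00029*1.9^3 + (1.34 - 0.01*1.9)*(39.5 - 35) + 0.016*68 = 1464.78

1464.78 m/s


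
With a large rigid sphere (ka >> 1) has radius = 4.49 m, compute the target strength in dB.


TS = 10*log10(4.49^2 / 4) = 10*log10(5.040025) = 7.02

7.02 dB


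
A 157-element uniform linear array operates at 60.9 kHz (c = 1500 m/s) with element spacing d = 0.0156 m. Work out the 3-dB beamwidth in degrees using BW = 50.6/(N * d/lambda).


Step 1: lambda = 1500/60900 = 0.02463 m
Step 2: d/lambda = 0.0156/0.02463 = 0.6334
Step 3: BW = 50.6/(N * d/lambda) = 50.6/(157 * 0.6334) = 0.51

0.51 deg
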